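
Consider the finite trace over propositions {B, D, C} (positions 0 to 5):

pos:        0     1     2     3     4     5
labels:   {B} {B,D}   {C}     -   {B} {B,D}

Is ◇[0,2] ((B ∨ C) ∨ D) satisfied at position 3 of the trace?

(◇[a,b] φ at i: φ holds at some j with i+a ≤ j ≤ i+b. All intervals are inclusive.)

Holds

Check ((B ∨ C) ∨ D) at each j in [3,5]:
  j=3: false
  j=4: true
  j=5: true
Found at j=4 → formula holds.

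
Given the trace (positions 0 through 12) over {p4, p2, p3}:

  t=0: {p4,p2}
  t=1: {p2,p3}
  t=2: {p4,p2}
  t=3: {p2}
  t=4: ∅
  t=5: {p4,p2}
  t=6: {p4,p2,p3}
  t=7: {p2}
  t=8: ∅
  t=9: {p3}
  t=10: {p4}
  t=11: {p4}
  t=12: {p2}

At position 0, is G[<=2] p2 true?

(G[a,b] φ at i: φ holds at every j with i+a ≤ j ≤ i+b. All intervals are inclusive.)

Check p2 at every j in [0,2]:
  j=0: true
  j=1: true
  j=2: true
All positions satisfy it → formula holds.

True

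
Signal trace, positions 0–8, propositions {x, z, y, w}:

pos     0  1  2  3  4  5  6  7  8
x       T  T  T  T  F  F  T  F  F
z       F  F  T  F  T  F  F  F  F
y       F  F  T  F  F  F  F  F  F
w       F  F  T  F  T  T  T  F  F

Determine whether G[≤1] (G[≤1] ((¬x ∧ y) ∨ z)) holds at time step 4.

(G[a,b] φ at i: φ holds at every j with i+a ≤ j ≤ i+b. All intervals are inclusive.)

No

Check G[≤1] ((¬x ∧ y) ∨ z) at every j in [4,5]:
  j=4: fails at 5
  j=5: fails at 5
Fails at j=4 → formula fails.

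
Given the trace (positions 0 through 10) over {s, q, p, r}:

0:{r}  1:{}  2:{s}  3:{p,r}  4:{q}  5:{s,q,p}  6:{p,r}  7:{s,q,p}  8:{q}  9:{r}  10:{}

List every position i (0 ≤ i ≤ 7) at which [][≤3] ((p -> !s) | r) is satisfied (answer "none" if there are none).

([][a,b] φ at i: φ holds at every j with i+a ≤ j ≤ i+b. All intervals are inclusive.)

Evaluate at each i in [0,7]:
  i=0: ✓ (all of [0,3])
  i=1: ✓ (all of [1,4])
  i=2: ✗ (fails at j=5)
  i=3: ✗ (fails at j=5)
  i=4: ✗ (fails at j=5)
  i=5: ✗ (fails at j=5)
  i=6: ✗ (fails at j=7)
  i=7: ✗ (fails at j=7)

0, 1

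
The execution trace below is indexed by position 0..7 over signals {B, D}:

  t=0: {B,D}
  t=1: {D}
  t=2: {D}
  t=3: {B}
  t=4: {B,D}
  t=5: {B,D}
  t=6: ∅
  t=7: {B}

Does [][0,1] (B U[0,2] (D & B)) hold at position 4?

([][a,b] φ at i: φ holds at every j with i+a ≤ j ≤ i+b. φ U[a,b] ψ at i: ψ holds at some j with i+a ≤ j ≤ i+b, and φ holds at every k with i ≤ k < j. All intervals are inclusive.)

Holds

Check (B U[0,2] (D & B)) at every j in [4,5]:
  j=4: holds
  j=5: holds
All positions satisfy it → formula holds.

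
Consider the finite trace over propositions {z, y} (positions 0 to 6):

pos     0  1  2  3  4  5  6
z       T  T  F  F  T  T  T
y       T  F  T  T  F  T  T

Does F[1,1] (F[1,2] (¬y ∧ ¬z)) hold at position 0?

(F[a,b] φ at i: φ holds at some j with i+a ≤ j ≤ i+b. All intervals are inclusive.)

No

Check F[1,2] (¬y ∧ ¬z) at each j in [1,1]:
  j=1: fails (none in [2,3])
No position in the window satisfies it → formula fails.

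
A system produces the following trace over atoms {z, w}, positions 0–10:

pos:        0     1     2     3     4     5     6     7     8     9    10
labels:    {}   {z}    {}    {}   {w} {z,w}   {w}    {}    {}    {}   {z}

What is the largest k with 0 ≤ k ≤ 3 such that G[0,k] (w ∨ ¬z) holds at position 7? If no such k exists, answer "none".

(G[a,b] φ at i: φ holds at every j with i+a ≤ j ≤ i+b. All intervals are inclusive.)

(w ∨ ¬z) must hold from j=7 onward; find where it first fails.
  j=7: holds
  j=8: holds
  j=9: holds
  j=10: fails
Holds on [7,9], so largest k = 2.

2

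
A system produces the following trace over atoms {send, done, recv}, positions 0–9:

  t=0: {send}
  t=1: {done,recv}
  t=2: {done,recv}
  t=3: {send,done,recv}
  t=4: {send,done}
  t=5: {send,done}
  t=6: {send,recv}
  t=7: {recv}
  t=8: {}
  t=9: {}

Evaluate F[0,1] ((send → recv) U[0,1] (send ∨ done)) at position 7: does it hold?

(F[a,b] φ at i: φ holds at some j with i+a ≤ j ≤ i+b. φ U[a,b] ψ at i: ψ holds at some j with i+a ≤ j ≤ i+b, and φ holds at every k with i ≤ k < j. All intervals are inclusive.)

False

Check ((send → recv) U[0,1] (send ∨ done)) at each j in [7,8]:
  j=7: fails
  j=8: fails
No position in the window satisfies it → formula fails.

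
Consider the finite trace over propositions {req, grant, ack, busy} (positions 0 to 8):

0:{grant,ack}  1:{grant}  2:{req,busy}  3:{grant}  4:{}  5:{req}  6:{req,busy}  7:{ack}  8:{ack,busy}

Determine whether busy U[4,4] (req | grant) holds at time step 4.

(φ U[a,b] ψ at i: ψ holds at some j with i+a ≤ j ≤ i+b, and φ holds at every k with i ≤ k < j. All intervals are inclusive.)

Need some j in [8,8] with (req | grant), and busy at every k in [4,j-1].
  j=8: (req | grant) false.
No j in the window works → until fails.

Does not hold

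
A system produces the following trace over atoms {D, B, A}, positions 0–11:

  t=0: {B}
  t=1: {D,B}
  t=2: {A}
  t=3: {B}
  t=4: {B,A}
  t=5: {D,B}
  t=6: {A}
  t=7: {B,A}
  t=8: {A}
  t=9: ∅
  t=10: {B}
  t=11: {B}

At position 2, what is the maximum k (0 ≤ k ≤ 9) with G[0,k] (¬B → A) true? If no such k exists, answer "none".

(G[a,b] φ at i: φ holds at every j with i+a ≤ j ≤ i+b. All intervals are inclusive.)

(¬B → A) must hold from j=2 onward; find where it first fails.
  j=2: holds
  j=3: holds
  j=4: holds
  j=5: holds
  j=6: holds
  j=7: holds
  j=8: holds
  j=9: fails
Holds on [2,8], so largest k = 6.

6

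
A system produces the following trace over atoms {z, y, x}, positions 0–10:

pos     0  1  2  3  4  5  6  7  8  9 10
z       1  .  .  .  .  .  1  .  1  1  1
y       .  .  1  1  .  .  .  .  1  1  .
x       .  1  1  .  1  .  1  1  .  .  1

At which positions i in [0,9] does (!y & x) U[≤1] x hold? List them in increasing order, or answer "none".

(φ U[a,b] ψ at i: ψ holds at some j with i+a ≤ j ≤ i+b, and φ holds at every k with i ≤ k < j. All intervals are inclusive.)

Evaluate at each i in [0,9]:
  i=0: ✗ (lhs fails at k=0 before rhs at j=1)
  i=1: ✓ (rhs at j=1)
  i=2: ✓ (rhs at j=2)
  i=3: ✗ (lhs fails at k=3 before rhs at j=4)
  i=4: ✓ (rhs at j=4)
  i=5: ✗ (lhs fails at k=5 before rhs at j=6)
  i=6: ✓ (rhs at j=6)
  i=7: ✓ (rhs at j=7)
  i=8: ✗ (no rhs in [8,9])
  i=9: ✗ (lhs fails at k=9 before rhs at j=10)

1, 2, 4, 6, 7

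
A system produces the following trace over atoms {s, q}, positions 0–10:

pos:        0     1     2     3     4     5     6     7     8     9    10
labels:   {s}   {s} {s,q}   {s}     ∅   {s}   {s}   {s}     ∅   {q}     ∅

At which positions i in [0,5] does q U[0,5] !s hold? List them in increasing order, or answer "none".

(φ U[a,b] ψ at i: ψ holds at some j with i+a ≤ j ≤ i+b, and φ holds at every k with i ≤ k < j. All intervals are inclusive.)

Evaluate at each i in [0,5]:
  i=0: ✗ (lhs fails at k=0 before rhs at j=4)
  i=1: ✗ (lhs fails at k=1 before rhs at j=4)
  i=2: ✗ (lhs fails at k=3 before rhs at j=4)
  i=3: ✗ (lhs fails at k=3 before rhs at j=4)
  i=4: ✓ (rhs at j=4)
  i=5: ✗ (lhs fails at k=5 before rhs at j=8)

4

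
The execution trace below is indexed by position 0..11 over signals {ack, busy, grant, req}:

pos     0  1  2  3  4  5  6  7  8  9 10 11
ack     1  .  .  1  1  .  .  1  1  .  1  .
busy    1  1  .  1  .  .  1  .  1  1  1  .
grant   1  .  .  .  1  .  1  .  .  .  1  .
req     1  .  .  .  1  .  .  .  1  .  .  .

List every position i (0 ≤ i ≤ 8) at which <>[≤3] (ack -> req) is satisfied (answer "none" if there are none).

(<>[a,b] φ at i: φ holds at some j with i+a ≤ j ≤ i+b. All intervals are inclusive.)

Evaluate at each i in [0,8]:
  i=0: ✓ (witness j=0)
  i=1: ✓ (witness j=1)
  i=2: ✓ (witness j=2)
  i=3: ✓ (witness j=4)
  i=4: ✓ (witness j=4)
  i=5: ✓ (witness j=5)
  i=6: ✓ (witness j=6)
  i=7: ✓ (witness j=8)
  i=8: ✓ (witness j=8)

0, 1, 2, 3, 4, 5, 6, 7, 8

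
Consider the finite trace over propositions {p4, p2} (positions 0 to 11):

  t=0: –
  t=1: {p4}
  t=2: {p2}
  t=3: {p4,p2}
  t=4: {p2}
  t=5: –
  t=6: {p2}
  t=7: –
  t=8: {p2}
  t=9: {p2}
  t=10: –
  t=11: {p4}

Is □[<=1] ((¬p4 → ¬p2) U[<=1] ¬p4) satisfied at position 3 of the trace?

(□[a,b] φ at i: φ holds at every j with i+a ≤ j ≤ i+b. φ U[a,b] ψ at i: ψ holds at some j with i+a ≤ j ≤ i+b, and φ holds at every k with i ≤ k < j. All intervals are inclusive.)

True

Check ((¬p4 → ¬p2) U[<=1] ¬p4) at every j in [3,4]:
  j=3: holds
  j=4: holds
All positions satisfy it → formula holds.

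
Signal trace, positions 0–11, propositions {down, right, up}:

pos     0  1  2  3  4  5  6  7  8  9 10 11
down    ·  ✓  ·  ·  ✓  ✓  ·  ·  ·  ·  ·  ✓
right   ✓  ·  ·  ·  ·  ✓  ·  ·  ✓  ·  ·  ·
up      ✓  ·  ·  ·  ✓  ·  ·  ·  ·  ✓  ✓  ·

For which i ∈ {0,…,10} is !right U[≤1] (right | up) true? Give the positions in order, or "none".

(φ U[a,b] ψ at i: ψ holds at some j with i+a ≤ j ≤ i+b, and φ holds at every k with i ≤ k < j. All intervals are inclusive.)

0, 3, 4, 5, 7, 8, 9, 10

Evaluate at each i in [0,10]:
  i=0: ✓ (rhs at j=0)
  i=1: ✗ (no rhs in [1,2])
  i=2: ✗ (no rhs in [2,3])
  i=3: ✓ (rhs at j=4; lhs holds on [3,3])
  i=4: ✓ (rhs at j=4)
  i=5: ✓ (rhs at j=5)
  i=6: ✗ (no rhs in [6,7])
  i=7: ✓ (rhs at j=8; lhs holds on [7,7])
  i=8: ✓ (rhs at j=8)
  i=9: ✓ (rhs at j=9)
  i=10: ✓ (rhs at j=10)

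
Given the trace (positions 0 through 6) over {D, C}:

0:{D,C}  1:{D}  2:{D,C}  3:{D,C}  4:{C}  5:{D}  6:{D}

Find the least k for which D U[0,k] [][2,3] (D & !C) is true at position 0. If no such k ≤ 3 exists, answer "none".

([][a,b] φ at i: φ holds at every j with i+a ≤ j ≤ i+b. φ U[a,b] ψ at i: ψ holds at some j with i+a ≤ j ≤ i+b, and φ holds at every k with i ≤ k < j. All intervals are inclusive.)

3

Need earliest j ≥ 0 with [][2,3] (D & !C), and D at every k in [0,j-1].
  j=0: rhs fails.
  j=1: rhs fails.
  j=2: rhs fails.
  j=3: rhs holds; lhs holds on [0,2]. k = 3.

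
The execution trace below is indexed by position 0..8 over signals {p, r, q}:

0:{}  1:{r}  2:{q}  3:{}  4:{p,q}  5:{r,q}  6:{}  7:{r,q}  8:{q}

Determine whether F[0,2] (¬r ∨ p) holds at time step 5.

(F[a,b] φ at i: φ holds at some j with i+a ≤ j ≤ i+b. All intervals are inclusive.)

True

Check (¬r ∨ p) at each j in [5,7]:
  j=5: false
  j=6: true
  j=7: false
Found at j=6 → formula holds.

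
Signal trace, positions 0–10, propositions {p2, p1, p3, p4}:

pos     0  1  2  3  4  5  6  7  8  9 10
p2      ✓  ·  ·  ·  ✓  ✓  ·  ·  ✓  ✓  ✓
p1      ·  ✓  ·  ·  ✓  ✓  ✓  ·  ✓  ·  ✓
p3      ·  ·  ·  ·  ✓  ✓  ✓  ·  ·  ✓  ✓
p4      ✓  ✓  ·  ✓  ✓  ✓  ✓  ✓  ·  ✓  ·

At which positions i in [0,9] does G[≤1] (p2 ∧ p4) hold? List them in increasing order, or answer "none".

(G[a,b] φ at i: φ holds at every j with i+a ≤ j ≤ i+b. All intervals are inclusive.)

Evaluate at each i in [0,9]:
  i=0: ✗ (fails at j=1)
  i=1: ✗ (fails at j=1)
  i=2: ✗ (fails at j=2)
  i=3: ✗ (fails at j=3)
  i=4: ✓ (all of [4,5])
  i=5: ✗ (fails at j=6)
  i=6: ✗ (fails at j=6)
  i=7: ✗ (fails at j=7)
  i=8: ✗ (fails at j=8)
  i=9: ✗ (fails at j=10)

4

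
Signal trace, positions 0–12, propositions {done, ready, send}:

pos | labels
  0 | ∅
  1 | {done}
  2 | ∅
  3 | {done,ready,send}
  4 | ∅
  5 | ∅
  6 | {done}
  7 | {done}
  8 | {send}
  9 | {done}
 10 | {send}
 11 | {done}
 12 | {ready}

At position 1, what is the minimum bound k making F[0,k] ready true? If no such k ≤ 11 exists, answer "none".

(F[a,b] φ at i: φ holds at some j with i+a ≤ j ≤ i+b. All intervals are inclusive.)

Scan j = 1,2,… for ready:
  j=1: fails
  j=2: fails
  j=3: holds
First hit at j=3, so smallest k = 3-1 = 2.

2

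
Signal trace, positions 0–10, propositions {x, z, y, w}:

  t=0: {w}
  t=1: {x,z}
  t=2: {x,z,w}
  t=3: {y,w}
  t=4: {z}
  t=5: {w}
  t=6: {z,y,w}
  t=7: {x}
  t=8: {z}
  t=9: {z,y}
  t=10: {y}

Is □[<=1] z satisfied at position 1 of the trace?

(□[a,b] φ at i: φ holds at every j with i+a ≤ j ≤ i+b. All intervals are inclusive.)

Check z at every j in [1,2]:
  j=1: true
  j=2: true
All positions satisfy it → formula holds.

True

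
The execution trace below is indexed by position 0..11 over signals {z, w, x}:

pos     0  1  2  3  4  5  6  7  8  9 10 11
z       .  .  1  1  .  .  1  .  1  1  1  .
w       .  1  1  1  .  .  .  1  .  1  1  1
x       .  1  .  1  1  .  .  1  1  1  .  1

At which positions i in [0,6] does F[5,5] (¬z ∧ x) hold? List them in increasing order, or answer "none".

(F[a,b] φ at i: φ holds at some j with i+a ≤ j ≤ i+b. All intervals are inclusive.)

2, 6

Evaluate at each i in [0,6]:
  i=0: ✗ (none in [5,5])
  i=1: ✗ (none in [6,6])
  i=2: ✓ (witness j=7)
  i=3: ✗ (none in [8,8])
  i=4: ✗ (none in [9,9])
  i=5: ✗ (none in [10,10])
  i=6: ✓ (witness j=11)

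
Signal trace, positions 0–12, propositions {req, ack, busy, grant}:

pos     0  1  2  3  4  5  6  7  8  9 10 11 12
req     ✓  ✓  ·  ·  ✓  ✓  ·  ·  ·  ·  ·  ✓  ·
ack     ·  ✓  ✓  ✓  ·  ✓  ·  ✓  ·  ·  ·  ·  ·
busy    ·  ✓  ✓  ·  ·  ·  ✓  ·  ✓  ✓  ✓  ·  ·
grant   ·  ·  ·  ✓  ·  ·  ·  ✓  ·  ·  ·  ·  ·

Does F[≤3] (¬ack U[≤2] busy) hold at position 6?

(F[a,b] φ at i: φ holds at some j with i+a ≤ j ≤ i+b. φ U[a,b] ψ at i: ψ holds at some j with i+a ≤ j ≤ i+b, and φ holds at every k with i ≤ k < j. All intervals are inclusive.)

Holds

Check (¬ack U[≤2] busy) at each j in [6,9]:
  j=6: holds
  j=7: fails
  j=8: holds
  j=9: holds
Found at j=6 → formula holds.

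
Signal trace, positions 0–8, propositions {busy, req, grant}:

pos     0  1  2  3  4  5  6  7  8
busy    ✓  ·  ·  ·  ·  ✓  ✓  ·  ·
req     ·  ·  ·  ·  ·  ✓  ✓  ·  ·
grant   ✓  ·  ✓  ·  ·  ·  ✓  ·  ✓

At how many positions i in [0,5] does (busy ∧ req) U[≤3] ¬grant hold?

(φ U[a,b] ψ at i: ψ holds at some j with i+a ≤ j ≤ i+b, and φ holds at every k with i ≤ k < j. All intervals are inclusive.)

4

Evaluate at each i in [0,5]:
  i=0: ✗ (lhs fails at k=0 before rhs at j=1)
  i=1: ✓ (rhs at j=1)
  i=2: ✗ (lhs fails at k=2 before rhs at j=3)
  i=3: ✓ (rhs at j=3)
  i=4: ✓ (rhs at j=4)
  i=5: ✓ (rhs at j=5)
Positions where it holds: {1, 3, 4, 5} → 4.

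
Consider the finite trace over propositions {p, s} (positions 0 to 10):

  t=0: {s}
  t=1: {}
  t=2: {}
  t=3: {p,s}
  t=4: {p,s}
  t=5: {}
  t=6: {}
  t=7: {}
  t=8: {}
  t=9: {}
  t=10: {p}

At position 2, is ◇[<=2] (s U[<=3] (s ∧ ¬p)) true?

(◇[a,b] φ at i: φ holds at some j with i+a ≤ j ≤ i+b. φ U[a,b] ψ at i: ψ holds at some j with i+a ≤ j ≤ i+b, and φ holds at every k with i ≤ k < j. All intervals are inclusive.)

Check (s U[<=3] (s ∧ ¬p)) at each j in [2,4]:
  j=2: fails
  j=3: fails
  j=4: fails
No position in the window satisfies it → formula fails.

Does not hold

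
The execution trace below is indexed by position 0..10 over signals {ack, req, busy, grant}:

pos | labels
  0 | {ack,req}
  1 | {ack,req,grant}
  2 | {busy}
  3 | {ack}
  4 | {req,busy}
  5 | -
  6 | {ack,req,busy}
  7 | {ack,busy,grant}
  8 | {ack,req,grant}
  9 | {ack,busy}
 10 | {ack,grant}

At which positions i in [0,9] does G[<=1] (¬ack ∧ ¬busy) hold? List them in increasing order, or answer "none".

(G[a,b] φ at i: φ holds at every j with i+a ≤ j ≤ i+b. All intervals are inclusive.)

none

Evaluate at each i in [0,9]:
  i=0: ✗ (fails at j=0)
  i=1: ✗ (fails at j=1)
  i=2: ✗ (fails at j=2)
  i=3: ✗ (fails at j=3)
  i=4: ✗ (fails at j=4)
  i=5: ✗ (fails at j=6)
  i=6: ✗ (fails at j=6)
  i=7: ✗ (fails at j=7)
  i=8: ✗ (fails at j=8)
  i=9: ✗ (fails at j=9)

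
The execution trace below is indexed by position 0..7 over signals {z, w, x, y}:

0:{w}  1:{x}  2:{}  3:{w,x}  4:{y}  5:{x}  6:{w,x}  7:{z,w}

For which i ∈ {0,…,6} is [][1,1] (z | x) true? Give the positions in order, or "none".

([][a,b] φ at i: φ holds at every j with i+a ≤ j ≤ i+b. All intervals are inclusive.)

0, 2, 4, 5, 6

Evaluate at each i in [0,6]:
  i=0: ✓ (all of [1,1])
  i=1: ✗ (fails at j=2)
  i=2: ✓ (all of [3,3])
  i=3: ✗ (fails at j=4)
  i=4: ✓ (all of [5,5])
  i=5: ✓ (all of [6,6])
  i=6: ✓ (all of [7,7])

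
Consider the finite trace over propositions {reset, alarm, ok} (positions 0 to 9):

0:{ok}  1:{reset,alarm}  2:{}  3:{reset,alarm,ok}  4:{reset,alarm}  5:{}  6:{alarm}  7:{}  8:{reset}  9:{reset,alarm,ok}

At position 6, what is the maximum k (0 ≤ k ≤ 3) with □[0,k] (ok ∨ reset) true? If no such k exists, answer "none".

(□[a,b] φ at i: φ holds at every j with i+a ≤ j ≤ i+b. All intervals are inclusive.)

none

(ok ∨ reset) must hold from j=6 onward; find where it first fails.
  j=6: fails → no k works.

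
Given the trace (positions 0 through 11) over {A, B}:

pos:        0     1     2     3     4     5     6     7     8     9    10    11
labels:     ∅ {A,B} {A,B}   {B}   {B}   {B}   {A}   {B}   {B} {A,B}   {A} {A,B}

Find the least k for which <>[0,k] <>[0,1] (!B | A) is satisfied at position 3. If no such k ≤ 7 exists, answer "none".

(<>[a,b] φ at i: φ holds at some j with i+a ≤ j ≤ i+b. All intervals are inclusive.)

Scan j = 3,4,… for <>[0,1] (!B | A):
  j=3: fails
  j=4: fails
  j=5: holds
First hit at j=5, so smallest k = 5-3 = 2.

2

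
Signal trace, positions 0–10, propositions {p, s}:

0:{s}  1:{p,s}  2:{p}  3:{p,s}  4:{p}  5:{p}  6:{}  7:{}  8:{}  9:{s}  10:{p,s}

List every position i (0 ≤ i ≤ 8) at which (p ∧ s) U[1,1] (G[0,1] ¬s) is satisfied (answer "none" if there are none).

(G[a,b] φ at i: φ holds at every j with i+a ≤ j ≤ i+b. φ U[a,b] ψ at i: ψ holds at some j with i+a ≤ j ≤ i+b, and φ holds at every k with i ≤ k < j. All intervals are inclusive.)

Evaluate at each i in [0,8]:
  i=0: ✗ (no rhs in [1,1])
  i=1: ✗ (no rhs in [2,2])
  i=2: ✗ (no rhs in [3,3])
  i=3: ✓ (rhs at j=4; lhs holds on [3,3])
  i=4: ✗ (lhs fails at k=4 before rhs at j=5)
  i=5: ✗ (lhs fails at k=5 before rhs at j=6)
  i=6: ✗ (lhs fails at k=6 before rhs at j=7)
  i=7: ✗ (no rhs in [8,8])
  i=8: ✗ (no rhs in [9,9])

3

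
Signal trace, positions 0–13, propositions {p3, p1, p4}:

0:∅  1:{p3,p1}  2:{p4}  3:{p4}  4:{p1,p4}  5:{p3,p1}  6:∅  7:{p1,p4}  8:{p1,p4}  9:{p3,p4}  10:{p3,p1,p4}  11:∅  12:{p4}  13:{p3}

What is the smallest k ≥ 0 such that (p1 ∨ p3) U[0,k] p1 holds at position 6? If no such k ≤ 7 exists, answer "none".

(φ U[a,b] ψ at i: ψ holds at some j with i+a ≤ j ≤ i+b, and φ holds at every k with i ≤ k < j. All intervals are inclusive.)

Need earliest j ≥ 6 with p1, and (p1 ∨ p3) at every k in [6,j-1].
  j=6: rhs fails.
  j=7: rhs holds but lhs fails at k=6.
  j=8: rhs holds but lhs fails at k=6.
  j=9: rhs fails.
  j=10: rhs holds but lhs fails at k=6.
  j=11: rhs fails.
  j=12: rhs fails.
  j=13: rhs fails.
No witness within the range → none.

none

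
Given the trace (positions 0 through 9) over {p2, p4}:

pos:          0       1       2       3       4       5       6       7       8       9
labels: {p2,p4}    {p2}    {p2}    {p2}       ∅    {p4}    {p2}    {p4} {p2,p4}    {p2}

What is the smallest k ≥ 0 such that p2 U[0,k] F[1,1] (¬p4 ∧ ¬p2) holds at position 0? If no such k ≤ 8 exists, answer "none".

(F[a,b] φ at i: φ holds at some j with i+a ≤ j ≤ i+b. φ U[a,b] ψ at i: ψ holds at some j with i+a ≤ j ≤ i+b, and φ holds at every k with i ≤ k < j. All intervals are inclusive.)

3

Need earliest j ≥ 0 with F[1,1] (¬p4 ∧ ¬p2), and p2 at every k in [0,j-1].
  j=0: rhs fails.
  j=1: rhs fails.
  j=2: rhs fails.
  j=3: rhs holds; lhs holds on [0,2]. k = 3.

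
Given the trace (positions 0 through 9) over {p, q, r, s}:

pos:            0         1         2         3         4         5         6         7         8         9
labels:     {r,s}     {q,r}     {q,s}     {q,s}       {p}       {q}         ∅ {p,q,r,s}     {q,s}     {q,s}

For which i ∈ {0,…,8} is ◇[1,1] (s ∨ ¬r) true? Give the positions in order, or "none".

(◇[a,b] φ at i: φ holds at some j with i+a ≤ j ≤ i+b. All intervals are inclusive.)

1, 2, 3, 4, 5, 6, 7, 8

Evaluate at each i in [0,8]:
  i=0: ✗ (none in [1,1])
  i=1: ✓ (witness j=2)
  i=2: ✓ (witness j=3)
  i=3: ✓ (witness j=4)
  i=4: ✓ (witness j=5)
  i=5: ✓ (witness j=6)
  i=6: ✓ (witness j=7)
  i=7: ✓ (witness j=8)
  i=8: ✓ (witness j=9)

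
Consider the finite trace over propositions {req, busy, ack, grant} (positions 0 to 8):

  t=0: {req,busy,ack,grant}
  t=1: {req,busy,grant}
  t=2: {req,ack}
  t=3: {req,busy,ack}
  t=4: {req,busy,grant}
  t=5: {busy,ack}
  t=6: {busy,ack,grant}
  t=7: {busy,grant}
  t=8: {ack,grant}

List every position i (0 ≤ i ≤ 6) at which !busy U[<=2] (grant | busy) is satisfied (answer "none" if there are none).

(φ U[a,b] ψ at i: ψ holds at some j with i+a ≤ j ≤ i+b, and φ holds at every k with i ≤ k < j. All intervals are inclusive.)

Evaluate at each i in [0,6]:
  i=0: ✓ (rhs at j=0)
  i=1: ✓ (rhs at j=1)
  i=2: ✓ (rhs at j=3; lhs holds on [2,2])
  i=3: ✓ (rhs at j=3)
  i=4: ✓ (rhs at j=4)
  i=5: ✓ (rhs at j=5)
  i=6: ✓ (rhs at j=6)

0, 1, 2, 3, 4, 5, 6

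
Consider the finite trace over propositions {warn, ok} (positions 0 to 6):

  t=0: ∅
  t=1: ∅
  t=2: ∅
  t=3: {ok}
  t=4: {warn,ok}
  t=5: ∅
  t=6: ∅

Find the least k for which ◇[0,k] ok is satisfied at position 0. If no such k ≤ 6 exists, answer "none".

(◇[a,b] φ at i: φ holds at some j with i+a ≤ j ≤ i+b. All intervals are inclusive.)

3

Scan j = 0,1,… for ok:
  j=0: fails
  j=1: fails
  j=2: fails
  j=3: holds
First hit at j=3, so smallest k = 3-0 = 3.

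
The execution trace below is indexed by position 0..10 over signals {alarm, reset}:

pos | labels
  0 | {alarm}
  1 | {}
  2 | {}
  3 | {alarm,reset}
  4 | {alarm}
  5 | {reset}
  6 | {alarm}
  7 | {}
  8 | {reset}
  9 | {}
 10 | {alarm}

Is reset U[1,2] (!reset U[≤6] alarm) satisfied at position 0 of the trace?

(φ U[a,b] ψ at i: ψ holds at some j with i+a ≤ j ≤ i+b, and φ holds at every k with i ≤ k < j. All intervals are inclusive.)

Need some j in [1,2] with (!reset U[≤6] alarm), and reset at every k in [0,j-1].
  j=1: (!reset U[≤6] alarm) holds, but reset fails at k=0 → not this j.
  j=2: (!reset U[≤6] alarm) holds, but reset fails at k=0 → not this j.
No j in the window works → until fails.

False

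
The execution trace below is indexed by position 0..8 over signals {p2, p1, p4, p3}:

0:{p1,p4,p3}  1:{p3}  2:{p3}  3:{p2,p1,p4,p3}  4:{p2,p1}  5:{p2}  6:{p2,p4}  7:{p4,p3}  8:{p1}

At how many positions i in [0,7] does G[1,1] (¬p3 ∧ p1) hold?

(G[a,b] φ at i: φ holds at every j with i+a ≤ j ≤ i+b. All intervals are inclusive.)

2

Evaluate at each i in [0,7]:
  i=0: ✗ (fails at j=1)
  i=1: ✗ (fails at j=2)
  i=2: ✗ (fails at j=3)
  i=3: ✓ (all of [4,4])
  i=4: ✗ (fails at j=5)
  i=5: ✗ (fails at j=6)
  i=6: ✗ (fails at j=7)
  i=7: ✓ (all of [8,8])
Positions where it holds: {3, 7} → 2.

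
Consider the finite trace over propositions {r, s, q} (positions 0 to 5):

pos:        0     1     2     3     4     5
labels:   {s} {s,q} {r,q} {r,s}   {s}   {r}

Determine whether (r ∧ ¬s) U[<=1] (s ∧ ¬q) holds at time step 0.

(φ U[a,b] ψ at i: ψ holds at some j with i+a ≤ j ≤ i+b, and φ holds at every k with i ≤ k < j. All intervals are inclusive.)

Need some j in [0,1] with (s ∧ ¬q), and (r ∧ ¬s) at every k in [0,j-1].
  j=0: (s ∧ ¬q) holds; no prefix to check → satisfied.

Holds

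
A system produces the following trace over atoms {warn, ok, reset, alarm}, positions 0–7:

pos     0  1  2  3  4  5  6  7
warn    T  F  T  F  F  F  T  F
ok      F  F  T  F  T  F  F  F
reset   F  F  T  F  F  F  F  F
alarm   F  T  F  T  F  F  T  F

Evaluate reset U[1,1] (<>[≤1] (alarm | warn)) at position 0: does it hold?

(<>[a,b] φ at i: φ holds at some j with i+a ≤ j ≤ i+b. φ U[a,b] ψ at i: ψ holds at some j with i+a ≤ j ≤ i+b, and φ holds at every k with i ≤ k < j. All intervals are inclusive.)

Need some j in [1,1] with <>[≤1] (alarm | warn), and reset at every k in [0,j-1].
  j=1: <>[≤1] (alarm | warn) holds, but reset fails at k=0 → not this j.
No j in the window works → until fails.

Does not hold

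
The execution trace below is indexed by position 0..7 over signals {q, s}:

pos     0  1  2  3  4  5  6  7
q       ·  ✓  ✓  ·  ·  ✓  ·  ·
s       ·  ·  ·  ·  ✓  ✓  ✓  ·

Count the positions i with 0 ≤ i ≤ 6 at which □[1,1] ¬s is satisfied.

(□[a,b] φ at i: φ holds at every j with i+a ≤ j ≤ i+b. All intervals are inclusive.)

4

Evaluate at each i in [0,6]:
  i=0: ✓ (all of [1,1])
  i=1: ✓ (all of [2,2])
  i=2: ✓ (all of [3,3])
  i=3: ✗ (fails at j=4)
  i=4: ✗ (fails at j=5)
  i=5: ✗ (fails at j=6)
  i=6: ✓ (all of [7,7])
Positions where it holds: {0, 1, 2, 6} → 4.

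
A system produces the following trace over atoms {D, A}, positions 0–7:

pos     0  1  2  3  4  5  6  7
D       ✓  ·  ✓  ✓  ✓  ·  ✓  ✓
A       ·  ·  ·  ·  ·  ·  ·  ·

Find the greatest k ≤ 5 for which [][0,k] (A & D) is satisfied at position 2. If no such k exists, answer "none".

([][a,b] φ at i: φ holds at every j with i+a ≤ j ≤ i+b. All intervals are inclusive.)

(A & D) must hold from j=2 onward; find where it first fails.
  j=2: fails → no k works.

none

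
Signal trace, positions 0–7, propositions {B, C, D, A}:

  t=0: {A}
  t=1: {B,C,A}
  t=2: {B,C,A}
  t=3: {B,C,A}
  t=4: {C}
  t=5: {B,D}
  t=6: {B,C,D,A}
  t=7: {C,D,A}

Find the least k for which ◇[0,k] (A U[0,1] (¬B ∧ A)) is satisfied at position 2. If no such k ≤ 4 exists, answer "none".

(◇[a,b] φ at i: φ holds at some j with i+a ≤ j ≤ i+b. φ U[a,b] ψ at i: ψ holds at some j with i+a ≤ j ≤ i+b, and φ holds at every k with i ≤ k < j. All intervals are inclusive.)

4

Scan j = 2,3,… for (A U[0,1] (¬B ∧ A)):
  j=2: fails
  j=3: fails
  j=4: fails
  j=5: fails
  j=6: holds
First hit at j=6, so smallest k = 6-2 = 4.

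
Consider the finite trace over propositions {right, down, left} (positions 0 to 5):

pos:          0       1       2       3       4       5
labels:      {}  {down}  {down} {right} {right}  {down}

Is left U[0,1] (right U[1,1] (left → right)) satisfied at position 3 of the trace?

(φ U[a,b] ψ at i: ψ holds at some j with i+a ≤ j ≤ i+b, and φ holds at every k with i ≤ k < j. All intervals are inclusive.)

Need some j in [3,4] with (right U[1,1] (left → right)), and left at every k in [3,j-1].
  j=3: (right U[1,1] (left → right)) holds; no prefix to check → satisfied.

Yes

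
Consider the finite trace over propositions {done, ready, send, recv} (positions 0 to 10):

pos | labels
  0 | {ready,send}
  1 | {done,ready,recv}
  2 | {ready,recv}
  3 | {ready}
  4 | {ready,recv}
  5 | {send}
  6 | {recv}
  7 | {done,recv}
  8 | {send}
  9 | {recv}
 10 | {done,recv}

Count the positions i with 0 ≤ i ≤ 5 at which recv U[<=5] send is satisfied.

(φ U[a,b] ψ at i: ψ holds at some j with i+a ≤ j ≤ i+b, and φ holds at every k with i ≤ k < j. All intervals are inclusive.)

Evaluate at each i in [0,5]:
  i=0: ✓ (rhs at j=0)
  i=1: ✗ (lhs fails at k=3 before rhs at j=5)
  i=2: ✗ (lhs fails at k=3 before rhs at j=5)
  i=3: ✗ (lhs fails at k=3 before rhs at j=5)
  i=4: ✓ (rhs at j=5; lhs holds on [4,4])
  i=5: ✓ (rhs at j=5)
Positions where it holds: {0, 4, 5} → 3.

3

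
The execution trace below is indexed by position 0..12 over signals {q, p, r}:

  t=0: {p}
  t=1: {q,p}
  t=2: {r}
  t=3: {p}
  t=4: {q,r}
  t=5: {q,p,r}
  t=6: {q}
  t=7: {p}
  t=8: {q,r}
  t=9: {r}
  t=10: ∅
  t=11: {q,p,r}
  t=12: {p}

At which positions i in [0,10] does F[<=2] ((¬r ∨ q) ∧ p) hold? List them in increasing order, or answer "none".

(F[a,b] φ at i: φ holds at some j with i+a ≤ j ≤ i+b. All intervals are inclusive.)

0, 1, 2, 3, 4, 5, 6, 7, 9, 10

Evaluate at each i in [0,10]:
  i=0: ✓ (witness j=0)
  i=1: ✓ (witness j=1)
  i=2: ✓ (witness j=3)
  i=3: ✓ (witness j=3)
  i=4: ✓ (witness j=5)
  i=5: ✓ (witness j=5)
  i=6: ✓ (witness j=7)
  i=7: ✓ (witness j=7)
  i=8: ✗ (none in [8,10])
  i=9: ✓ (witness j=11)
  i=10: ✓ (witness j=11)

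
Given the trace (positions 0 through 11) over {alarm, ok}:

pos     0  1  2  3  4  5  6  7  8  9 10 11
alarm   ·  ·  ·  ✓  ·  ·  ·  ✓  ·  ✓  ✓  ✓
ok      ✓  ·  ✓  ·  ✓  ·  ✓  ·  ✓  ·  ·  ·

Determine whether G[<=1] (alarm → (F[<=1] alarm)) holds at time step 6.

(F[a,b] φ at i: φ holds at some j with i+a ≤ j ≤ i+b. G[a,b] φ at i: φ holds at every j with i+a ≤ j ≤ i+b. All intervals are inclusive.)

Holds

Check (alarm → (F[<=1] alarm)) at every j in [6,7]:
  j=6: antecedent false → ✓
  j=7: antecedent true; consequent holds (witness at 7) → ✓
All positions satisfy it → formula holds.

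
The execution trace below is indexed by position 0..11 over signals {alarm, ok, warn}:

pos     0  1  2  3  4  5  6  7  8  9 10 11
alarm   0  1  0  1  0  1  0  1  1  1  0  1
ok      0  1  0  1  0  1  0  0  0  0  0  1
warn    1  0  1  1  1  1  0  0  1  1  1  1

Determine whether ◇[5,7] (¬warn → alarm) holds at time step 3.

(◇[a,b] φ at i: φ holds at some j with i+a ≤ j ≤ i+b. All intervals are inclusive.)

Holds

Check (¬warn → alarm) at each j in [8,10]:
  j=8: true
  j=9: true
  j=10: true
Found at j=8 → formula holds.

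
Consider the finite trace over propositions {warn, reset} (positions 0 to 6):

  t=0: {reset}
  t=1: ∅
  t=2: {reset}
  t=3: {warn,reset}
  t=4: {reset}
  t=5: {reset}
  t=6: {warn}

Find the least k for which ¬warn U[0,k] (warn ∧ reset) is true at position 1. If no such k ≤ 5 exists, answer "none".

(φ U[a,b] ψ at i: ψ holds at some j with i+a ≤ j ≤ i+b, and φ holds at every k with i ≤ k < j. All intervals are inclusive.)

2

Need earliest j ≥ 1 with (warn ∧ reset), and ¬warn at every k in [1,j-1].
  j=1: rhs fails.
  j=2: rhs fails.
  j=3: rhs holds; lhs holds on [1,2]. k = 2.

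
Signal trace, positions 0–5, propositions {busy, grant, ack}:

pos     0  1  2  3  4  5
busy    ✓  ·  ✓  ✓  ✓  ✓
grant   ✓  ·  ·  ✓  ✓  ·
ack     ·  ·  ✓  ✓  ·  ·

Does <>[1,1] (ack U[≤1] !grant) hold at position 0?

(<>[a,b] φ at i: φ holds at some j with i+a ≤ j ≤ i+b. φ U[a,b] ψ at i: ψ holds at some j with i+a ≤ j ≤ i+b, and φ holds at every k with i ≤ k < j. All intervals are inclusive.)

Check (ack U[≤1] !grant) at each j in [1,1]:
  j=1: holds
Found at j=1 → formula holds.

True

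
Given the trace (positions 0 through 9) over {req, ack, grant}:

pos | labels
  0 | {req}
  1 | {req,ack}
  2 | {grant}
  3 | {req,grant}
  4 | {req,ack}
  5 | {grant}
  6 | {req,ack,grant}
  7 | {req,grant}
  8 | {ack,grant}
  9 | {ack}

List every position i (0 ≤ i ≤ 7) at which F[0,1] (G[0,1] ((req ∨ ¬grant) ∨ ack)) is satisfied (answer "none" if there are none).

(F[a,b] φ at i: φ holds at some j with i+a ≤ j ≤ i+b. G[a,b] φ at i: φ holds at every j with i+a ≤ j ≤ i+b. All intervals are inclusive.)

0, 2, 3, 5, 6, 7

Evaluate at each i in [0,7]:
  i=0: ✓ (witness j=0)
  i=1: ✗ (none in [1,2])
  i=2: ✓ (witness j=3)
  i=3: ✓ (witness j=3)
  i=4: ✗ (none in [4,5])
  i=5: ✓ (witness j=6)
  i=6: ✓ (witness j=6)
  i=7: ✓ (witness j=7)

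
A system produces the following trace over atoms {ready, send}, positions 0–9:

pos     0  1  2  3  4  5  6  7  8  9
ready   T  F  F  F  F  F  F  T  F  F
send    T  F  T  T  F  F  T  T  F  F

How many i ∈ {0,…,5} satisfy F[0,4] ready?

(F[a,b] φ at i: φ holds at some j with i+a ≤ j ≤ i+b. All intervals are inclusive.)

4

Evaluate at each i in [0,5]:
  i=0: ✓ (witness j=0)
  i=1: ✗ (none in [1,5])
  i=2: ✗ (none in [2,6])
  i=3: ✓ (witness j=7)
  i=4: ✓ (witness j=7)
  i=5: ✓ (witness j=7)
Positions where it holds: {0, 3, 4, 5} → 4.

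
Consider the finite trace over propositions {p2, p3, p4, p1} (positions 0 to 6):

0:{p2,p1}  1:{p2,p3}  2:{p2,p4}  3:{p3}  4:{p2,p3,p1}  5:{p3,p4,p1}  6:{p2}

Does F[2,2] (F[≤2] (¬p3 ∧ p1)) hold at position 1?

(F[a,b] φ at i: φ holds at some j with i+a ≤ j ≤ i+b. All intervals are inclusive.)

Check F[≤2] (¬p3 ∧ p1) at each j in [3,3]:
  j=3: fails (none in [3,5])
No position in the window satisfies it → formula fails.

No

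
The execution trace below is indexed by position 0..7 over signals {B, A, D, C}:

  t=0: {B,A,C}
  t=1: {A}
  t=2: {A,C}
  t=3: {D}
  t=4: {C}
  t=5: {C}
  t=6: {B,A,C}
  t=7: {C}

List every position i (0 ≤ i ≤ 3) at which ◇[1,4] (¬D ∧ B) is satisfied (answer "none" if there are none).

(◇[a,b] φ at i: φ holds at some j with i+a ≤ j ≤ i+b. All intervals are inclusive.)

2, 3

Evaluate at each i in [0,3]:
  i=0: ✗ (none in [1,4])
  i=1: ✗ (none in [2,5])
  i=2: ✓ (witness j=6)
  i=3: ✓ (witness j=6)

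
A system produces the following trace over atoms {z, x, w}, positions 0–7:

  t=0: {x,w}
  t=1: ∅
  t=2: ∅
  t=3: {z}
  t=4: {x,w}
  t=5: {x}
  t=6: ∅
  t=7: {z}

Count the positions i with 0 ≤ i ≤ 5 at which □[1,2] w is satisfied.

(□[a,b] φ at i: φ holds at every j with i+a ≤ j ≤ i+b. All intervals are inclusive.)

Evaluate at each i in [0,5]:
  i=0: ✗ (fails at j=1)
  i=1: ✗ (fails at j=2)
  i=2: ✗ (fails at j=3)
  i=3: ✗ (fails at j=5)
  i=4: ✗ (fails at j=5)
  i=5: ✗ (fails at j=6)
Positions where it holds: {} → 0.

0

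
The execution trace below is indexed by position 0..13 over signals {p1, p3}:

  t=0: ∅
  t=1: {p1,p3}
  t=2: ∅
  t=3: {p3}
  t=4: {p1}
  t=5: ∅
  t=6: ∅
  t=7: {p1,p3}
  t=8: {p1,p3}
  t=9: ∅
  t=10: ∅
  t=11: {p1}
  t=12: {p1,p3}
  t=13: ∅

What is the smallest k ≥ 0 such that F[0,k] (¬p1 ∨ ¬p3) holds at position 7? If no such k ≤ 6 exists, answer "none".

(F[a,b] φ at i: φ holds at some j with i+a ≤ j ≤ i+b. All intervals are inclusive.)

2

Scan j = 7,8,… for (¬p1 ∨ ¬p3):
  j=7: fails
  j=8: fails
  j=9: holds
First hit at j=9, so smallest k = 9-7 = 2.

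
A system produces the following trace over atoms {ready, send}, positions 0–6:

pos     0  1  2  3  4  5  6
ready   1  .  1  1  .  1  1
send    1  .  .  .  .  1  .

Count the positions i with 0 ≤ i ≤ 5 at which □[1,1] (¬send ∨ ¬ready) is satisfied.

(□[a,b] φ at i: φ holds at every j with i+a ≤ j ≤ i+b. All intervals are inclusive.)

5

Evaluate at each i in [0,5]:
  i=0: ✓ (all of [1,1])
  i=1: ✓ (all of [2,2])
  i=2: ✓ (all of [3,3])
  i=3: ✓ (all of [4,4])
  i=4: ✗ (fails at j=5)
  i=5: ✓ (all of [6,6])
Positions where it holds: {0, 1, 2, 3, 5} → 5.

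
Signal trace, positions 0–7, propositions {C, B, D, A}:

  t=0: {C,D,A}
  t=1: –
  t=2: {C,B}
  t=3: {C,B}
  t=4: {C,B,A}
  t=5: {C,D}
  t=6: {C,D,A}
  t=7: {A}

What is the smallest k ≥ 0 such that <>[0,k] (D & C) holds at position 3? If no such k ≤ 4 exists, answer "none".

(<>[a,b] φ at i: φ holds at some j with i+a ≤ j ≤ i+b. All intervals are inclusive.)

2

Scan j = 3,4,… for (D & C):
  j=3: fails
  j=4: fails
  j=5: holds
First hit at j=5, so smallest k = 5-3 = 2.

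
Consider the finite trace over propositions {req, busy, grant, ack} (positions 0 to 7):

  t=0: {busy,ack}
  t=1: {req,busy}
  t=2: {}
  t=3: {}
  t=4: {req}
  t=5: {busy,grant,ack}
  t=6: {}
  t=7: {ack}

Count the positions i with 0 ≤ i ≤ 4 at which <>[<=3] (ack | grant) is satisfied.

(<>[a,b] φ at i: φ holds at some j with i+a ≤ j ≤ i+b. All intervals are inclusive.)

4

Evaluate at each i in [0,4]:
  i=0: ✓ (witness j=0)
  i=1: ✗ (none in [1,4])
  i=2: ✓ (witness j=5)
  i=3: ✓ (witness j=5)
  i=4: ✓ (witness j=5)
Positions where it holds: {0, 2, 3, 4} → 4.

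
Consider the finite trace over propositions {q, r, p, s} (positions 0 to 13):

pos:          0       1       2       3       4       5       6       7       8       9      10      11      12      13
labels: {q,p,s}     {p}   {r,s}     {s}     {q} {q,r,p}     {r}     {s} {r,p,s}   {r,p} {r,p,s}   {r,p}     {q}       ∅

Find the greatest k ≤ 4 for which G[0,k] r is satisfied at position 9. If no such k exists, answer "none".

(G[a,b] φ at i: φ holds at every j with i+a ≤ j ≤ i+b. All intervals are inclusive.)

r must hold from j=9 onward; find where it first fails.
  j=9: holds
  j=10: holds
  j=11: holds
  j=12: fails
Holds on [9,11], so largest k = 2.

2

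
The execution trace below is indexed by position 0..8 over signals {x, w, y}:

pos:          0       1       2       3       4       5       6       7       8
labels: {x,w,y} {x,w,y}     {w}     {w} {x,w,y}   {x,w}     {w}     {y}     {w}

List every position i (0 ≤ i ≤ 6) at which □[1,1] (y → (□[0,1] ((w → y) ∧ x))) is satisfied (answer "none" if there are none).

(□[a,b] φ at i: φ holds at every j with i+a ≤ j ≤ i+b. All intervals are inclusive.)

Evaluate at each i in [0,6]:
  i=0: ✗ (fails at j=1)
  i=1: ✓ (all of [2,2])
  i=2: ✓ (all of [3,3])
  i=3: ✗ (fails at j=4)
  i=4: ✓ (all of [5,5])
  i=5: ✓ (all of [6,6])
  i=6: ✗ (fails at j=7)

1, 2, 4, 5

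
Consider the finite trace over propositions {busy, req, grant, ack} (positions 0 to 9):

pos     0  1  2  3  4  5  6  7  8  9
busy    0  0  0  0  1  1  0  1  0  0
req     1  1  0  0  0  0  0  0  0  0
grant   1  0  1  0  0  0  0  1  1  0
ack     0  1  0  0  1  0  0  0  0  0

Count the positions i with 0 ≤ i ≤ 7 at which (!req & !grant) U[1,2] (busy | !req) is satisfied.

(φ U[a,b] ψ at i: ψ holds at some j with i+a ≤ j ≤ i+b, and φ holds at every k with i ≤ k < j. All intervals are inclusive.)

Evaluate at each i in [0,7]:
  i=0: ✗ (lhs fails at k=0 before rhs at j=2)
  i=1: ✗ (lhs fails at k=1 before rhs at j=2)
  i=2: ✗ (lhs fails at k=2 before rhs at j=3)
  i=3: ✓ (rhs at j=4; lhs holds on [3,3])
  i=4: ✓ (rhs at j=5; lhs holds on [4,4])
  i=5: ✓ (rhs at j=6; lhs holds on [5,5])
  i=6: ✓ (rhs at j=7; lhs holds on [6,6])
  i=7: ✗ (lhs fails at k=7 before rhs at j=8)
Positions where it holds: {3, 4, 5, 6} → 4.

4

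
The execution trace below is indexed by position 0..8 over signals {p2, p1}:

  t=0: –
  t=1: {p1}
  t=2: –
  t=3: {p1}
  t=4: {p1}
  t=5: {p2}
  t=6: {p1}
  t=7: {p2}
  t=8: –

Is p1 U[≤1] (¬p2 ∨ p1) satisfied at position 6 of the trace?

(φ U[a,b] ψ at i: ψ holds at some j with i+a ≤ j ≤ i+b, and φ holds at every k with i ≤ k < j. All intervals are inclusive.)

Need some j in [6,7] with (¬p2 ∨ p1), and p1 at every k in [6,j-1].
  j=6: (¬p2 ∨ p1) holds; no prefix to check → satisfied.

True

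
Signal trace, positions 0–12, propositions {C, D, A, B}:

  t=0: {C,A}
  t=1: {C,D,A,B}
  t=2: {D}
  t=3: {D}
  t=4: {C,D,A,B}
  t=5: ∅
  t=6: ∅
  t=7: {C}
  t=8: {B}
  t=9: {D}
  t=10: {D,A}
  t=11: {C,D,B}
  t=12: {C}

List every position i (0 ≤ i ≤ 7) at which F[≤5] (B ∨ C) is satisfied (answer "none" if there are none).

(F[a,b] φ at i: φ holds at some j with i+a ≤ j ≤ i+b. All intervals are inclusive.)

0, 1, 2, 3, 4, 5, 6, 7

Evaluate at each i in [0,7]:
  i=0: ✓ (witness j=0)
  i=1: ✓ (witness j=1)
  i=2: ✓ (witness j=4)
  i=3: ✓ (witness j=4)
  i=4: ✓ (witness j=4)
  i=5: ✓ (witness j=7)
  i=6: ✓ (witness j=7)
  i=7: ✓ (witness j=7)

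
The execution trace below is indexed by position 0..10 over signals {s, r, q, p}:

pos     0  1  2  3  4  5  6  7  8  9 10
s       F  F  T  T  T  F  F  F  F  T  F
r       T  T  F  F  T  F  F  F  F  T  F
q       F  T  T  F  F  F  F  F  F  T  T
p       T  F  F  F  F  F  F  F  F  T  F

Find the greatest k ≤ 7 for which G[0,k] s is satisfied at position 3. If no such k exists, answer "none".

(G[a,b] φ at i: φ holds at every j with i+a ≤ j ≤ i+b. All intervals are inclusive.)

1

s must hold from j=3 onward; find where it first fails.
  j=3: holds
  j=4: holds
  j=5: fails
Holds on [3,4], so largest k = 1.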